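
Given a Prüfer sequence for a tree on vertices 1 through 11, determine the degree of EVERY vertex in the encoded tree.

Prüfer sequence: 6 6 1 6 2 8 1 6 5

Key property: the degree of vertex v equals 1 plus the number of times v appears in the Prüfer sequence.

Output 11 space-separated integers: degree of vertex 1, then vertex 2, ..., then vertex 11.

Answer: 3 2 1 1 2 5 1 2 1 1 1

Derivation:
p_1 = 6: count[6] becomes 1
p_2 = 6: count[6] becomes 2
p_3 = 1: count[1] becomes 1
p_4 = 6: count[6] becomes 3
p_5 = 2: count[2] becomes 1
p_6 = 8: count[8] becomes 1
p_7 = 1: count[1] becomes 2
p_8 = 6: count[6] becomes 4
p_9 = 5: count[5] becomes 1
Degrees (1 + count): deg[1]=1+2=3, deg[2]=1+1=2, deg[3]=1+0=1, deg[4]=1+0=1, deg[5]=1+1=2, deg[6]=1+4=5, deg[7]=1+0=1, deg[8]=1+1=2, deg[9]=1+0=1, deg[10]=1+0=1, deg[11]=1+0=1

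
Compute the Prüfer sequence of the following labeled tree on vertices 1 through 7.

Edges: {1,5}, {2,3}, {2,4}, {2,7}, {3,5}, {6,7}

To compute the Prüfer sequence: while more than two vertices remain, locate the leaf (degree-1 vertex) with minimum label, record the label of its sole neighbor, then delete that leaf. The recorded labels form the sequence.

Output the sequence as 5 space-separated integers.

Answer: 5 2 3 2 7

Derivation:
Step 1: leaves = {1,4,6}. Remove smallest leaf 1, emit neighbor 5.
Step 2: leaves = {4,5,6}. Remove smallest leaf 4, emit neighbor 2.
Step 3: leaves = {5,6}. Remove smallest leaf 5, emit neighbor 3.
Step 4: leaves = {3,6}. Remove smallest leaf 3, emit neighbor 2.
Step 5: leaves = {2,6}. Remove smallest leaf 2, emit neighbor 7.
Done: 2 vertices remain (6, 7). Sequence = [5 2 3 2 7]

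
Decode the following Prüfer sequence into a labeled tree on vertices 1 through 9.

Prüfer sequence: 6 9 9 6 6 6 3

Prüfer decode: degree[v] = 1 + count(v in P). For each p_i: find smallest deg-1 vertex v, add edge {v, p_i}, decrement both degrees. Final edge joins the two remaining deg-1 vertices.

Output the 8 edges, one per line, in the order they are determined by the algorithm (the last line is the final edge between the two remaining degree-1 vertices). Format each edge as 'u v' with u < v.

Initial degrees: {1:1, 2:1, 3:2, 4:1, 5:1, 6:5, 7:1, 8:1, 9:3}
Step 1: smallest deg-1 vertex = 1, p_1 = 6. Add edge {1,6}. Now deg[1]=0, deg[6]=4.
Step 2: smallest deg-1 vertex = 2, p_2 = 9. Add edge {2,9}. Now deg[2]=0, deg[9]=2.
Step 3: smallest deg-1 vertex = 4, p_3 = 9. Add edge {4,9}. Now deg[4]=0, deg[9]=1.
Step 4: smallest deg-1 vertex = 5, p_4 = 6. Add edge {5,6}. Now deg[5]=0, deg[6]=3.
Step 5: smallest deg-1 vertex = 7, p_5 = 6. Add edge {6,7}. Now deg[7]=0, deg[6]=2.
Step 6: smallest deg-1 vertex = 8, p_6 = 6. Add edge {6,8}. Now deg[8]=0, deg[6]=1.
Step 7: smallest deg-1 vertex = 6, p_7 = 3. Add edge {3,6}. Now deg[6]=0, deg[3]=1.
Final: two remaining deg-1 vertices are 3, 9. Add edge {3,9}.

Answer: 1 6
2 9
4 9
5 6
6 7
6 8
3 6
3 9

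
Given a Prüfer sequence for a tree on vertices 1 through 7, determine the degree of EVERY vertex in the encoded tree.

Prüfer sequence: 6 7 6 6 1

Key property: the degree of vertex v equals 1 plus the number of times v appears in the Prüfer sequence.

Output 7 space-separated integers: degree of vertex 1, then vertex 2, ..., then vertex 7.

p_1 = 6: count[6] becomes 1
p_2 = 7: count[7] becomes 1
p_3 = 6: count[6] becomes 2
p_4 = 6: count[6] becomes 3
p_5 = 1: count[1] becomes 1
Degrees (1 + count): deg[1]=1+1=2, deg[2]=1+0=1, deg[3]=1+0=1, deg[4]=1+0=1, deg[5]=1+0=1, deg[6]=1+3=4, deg[7]=1+1=2

Answer: 2 1 1 1 1 4 2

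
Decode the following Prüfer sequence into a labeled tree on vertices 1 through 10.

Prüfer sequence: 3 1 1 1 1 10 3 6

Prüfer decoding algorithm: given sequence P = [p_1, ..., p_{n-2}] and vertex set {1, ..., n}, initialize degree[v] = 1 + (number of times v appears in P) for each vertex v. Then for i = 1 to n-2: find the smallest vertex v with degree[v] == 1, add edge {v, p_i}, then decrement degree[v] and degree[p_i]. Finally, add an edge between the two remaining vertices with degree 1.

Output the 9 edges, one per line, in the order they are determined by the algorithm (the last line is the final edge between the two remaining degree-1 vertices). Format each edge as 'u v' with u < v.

Answer: 2 3
1 4
1 5
1 7
1 8
1 10
3 9
3 6
6 10

Derivation:
Initial degrees: {1:5, 2:1, 3:3, 4:1, 5:1, 6:2, 7:1, 8:1, 9:1, 10:2}
Step 1: smallest deg-1 vertex = 2, p_1 = 3. Add edge {2,3}. Now deg[2]=0, deg[3]=2.
Step 2: smallest deg-1 vertex = 4, p_2 = 1. Add edge {1,4}. Now deg[4]=0, deg[1]=4.
Step 3: smallest deg-1 vertex = 5, p_3 = 1. Add edge {1,5}. Now deg[5]=0, deg[1]=3.
Step 4: smallest deg-1 vertex = 7, p_4 = 1. Add edge {1,7}. Now deg[7]=0, deg[1]=2.
Step 5: smallest deg-1 vertex = 8, p_5 = 1. Add edge {1,8}. Now deg[8]=0, deg[1]=1.
Step 6: smallest deg-1 vertex = 1, p_6 = 10. Add edge {1,10}. Now deg[1]=0, deg[10]=1.
Step 7: smallest deg-1 vertex = 9, p_7 = 3. Add edge {3,9}. Now deg[9]=0, deg[3]=1.
Step 8: smallest deg-1 vertex = 3, p_8 = 6. Add edge {3,6}. Now deg[3]=0, deg[6]=1.
Final: two remaining deg-1 vertices are 6, 10. Add edge {6,10}.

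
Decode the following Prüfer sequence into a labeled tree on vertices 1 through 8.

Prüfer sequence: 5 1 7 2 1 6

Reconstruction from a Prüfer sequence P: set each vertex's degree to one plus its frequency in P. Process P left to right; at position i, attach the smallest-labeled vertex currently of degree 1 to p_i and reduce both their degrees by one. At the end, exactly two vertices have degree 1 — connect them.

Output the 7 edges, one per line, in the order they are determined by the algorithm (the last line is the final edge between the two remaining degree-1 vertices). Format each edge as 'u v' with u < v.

Answer: 3 5
1 4
5 7
2 7
1 2
1 6
6 8

Derivation:
Initial degrees: {1:3, 2:2, 3:1, 4:1, 5:2, 6:2, 7:2, 8:1}
Step 1: smallest deg-1 vertex = 3, p_1 = 5. Add edge {3,5}. Now deg[3]=0, deg[5]=1.
Step 2: smallest deg-1 vertex = 4, p_2 = 1. Add edge {1,4}. Now deg[4]=0, deg[1]=2.
Step 3: smallest deg-1 vertex = 5, p_3 = 7. Add edge {5,7}. Now deg[5]=0, deg[7]=1.
Step 4: smallest deg-1 vertex = 7, p_4 = 2. Add edge {2,7}. Now deg[7]=0, deg[2]=1.
Step 5: smallest deg-1 vertex = 2, p_5 = 1. Add edge {1,2}. Now deg[2]=0, deg[1]=1.
Step 6: smallest deg-1 vertex = 1, p_6 = 6. Add edge {1,6}. Now deg[1]=0, deg[6]=1.
Final: two remaining deg-1 vertices are 6, 8. Add edge {6,8}.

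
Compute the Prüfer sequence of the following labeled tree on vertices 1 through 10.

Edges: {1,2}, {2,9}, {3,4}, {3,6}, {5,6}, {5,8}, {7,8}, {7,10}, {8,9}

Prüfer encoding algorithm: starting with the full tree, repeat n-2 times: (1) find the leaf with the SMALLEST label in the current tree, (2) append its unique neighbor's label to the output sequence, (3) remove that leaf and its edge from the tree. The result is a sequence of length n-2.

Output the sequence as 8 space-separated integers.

Answer: 2 9 3 6 5 8 8 7

Derivation:
Step 1: leaves = {1,4,10}. Remove smallest leaf 1, emit neighbor 2.
Step 2: leaves = {2,4,10}. Remove smallest leaf 2, emit neighbor 9.
Step 3: leaves = {4,9,10}. Remove smallest leaf 4, emit neighbor 3.
Step 4: leaves = {3,9,10}. Remove smallest leaf 3, emit neighbor 6.
Step 5: leaves = {6,9,10}. Remove smallest leaf 6, emit neighbor 5.
Step 6: leaves = {5,9,10}. Remove smallest leaf 5, emit neighbor 8.
Step 7: leaves = {9,10}. Remove smallest leaf 9, emit neighbor 8.
Step 8: leaves = {8,10}. Remove smallest leaf 8, emit neighbor 7.
Done: 2 vertices remain (7, 10). Sequence = [2 9 3 6 5 8 8 7]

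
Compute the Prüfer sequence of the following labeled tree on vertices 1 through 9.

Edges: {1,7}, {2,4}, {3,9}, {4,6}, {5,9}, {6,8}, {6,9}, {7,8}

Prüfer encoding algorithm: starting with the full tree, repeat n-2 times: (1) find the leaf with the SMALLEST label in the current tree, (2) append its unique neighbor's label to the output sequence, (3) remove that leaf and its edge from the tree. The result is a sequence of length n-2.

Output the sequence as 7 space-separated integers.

Step 1: leaves = {1,2,3,5}. Remove smallest leaf 1, emit neighbor 7.
Step 2: leaves = {2,3,5,7}. Remove smallest leaf 2, emit neighbor 4.
Step 3: leaves = {3,4,5,7}. Remove smallest leaf 3, emit neighbor 9.
Step 4: leaves = {4,5,7}. Remove smallest leaf 4, emit neighbor 6.
Step 5: leaves = {5,7}. Remove smallest leaf 5, emit neighbor 9.
Step 6: leaves = {7,9}. Remove smallest leaf 7, emit neighbor 8.
Step 7: leaves = {8,9}. Remove smallest leaf 8, emit neighbor 6.
Done: 2 vertices remain (6, 9). Sequence = [7 4 9 6 9 8 6]

Answer: 7 4 9 6 9 8 6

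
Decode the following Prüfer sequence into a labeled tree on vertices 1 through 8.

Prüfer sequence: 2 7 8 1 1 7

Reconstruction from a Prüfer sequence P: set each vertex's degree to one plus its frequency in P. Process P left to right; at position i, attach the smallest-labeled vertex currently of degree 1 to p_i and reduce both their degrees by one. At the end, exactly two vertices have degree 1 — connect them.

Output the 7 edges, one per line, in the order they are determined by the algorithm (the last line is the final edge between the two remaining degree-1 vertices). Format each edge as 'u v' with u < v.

Initial degrees: {1:3, 2:2, 3:1, 4:1, 5:1, 6:1, 7:3, 8:2}
Step 1: smallest deg-1 vertex = 3, p_1 = 2. Add edge {2,3}. Now deg[3]=0, deg[2]=1.
Step 2: smallest deg-1 vertex = 2, p_2 = 7. Add edge {2,7}. Now deg[2]=0, deg[7]=2.
Step 3: smallest deg-1 vertex = 4, p_3 = 8. Add edge {4,8}. Now deg[4]=0, deg[8]=1.
Step 4: smallest deg-1 vertex = 5, p_4 = 1. Add edge {1,5}. Now deg[5]=0, deg[1]=2.
Step 5: smallest deg-1 vertex = 6, p_5 = 1. Add edge {1,6}. Now deg[6]=0, deg[1]=1.
Step 6: smallest deg-1 vertex = 1, p_6 = 7. Add edge {1,7}. Now deg[1]=0, deg[7]=1.
Final: two remaining deg-1 vertices are 7, 8. Add edge {7,8}.

Answer: 2 3
2 7
4 8
1 5
1 6
1 7
7 8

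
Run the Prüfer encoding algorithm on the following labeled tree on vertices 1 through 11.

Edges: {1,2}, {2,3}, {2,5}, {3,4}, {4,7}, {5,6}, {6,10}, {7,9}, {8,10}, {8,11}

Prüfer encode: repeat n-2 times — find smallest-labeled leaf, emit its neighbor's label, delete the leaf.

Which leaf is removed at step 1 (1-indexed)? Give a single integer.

Answer: 1

Derivation:
Step 1: current leaves = {1,9,11}. Remove leaf 1 (neighbor: 2).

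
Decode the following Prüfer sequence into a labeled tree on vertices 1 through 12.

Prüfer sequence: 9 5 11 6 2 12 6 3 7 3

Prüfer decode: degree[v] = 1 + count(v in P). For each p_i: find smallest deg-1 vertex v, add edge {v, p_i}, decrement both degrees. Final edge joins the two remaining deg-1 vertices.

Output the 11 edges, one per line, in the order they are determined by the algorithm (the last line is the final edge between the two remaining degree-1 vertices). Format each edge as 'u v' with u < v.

Initial degrees: {1:1, 2:2, 3:3, 4:1, 5:2, 6:3, 7:2, 8:1, 9:2, 10:1, 11:2, 12:2}
Step 1: smallest deg-1 vertex = 1, p_1 = 9. Add edge {1,9}. Now deg[1]=0, deg[9]=1.
Step 2: smallest deg-1 vertex = 4, p_2 = 5. Add edge {4,5}. Now deg[4]=0, deg[5]=1.
Step 3: smallest deg-1 vertex = 5, p_3 = 11. Add edge {5,11}. Now deg[5]=0, deg[11]=1.
Step 4: smallest deg-1 vertex = 8, p_4 = 6. Add edge {6,8}. Now deg[8]=0, deg[6]=2.
Step 5: smallest deg-1 vertex = 9, p_5 = 2. Add edge {2,9}. Now deg[9]=0, deg[2]=1.
Step 6: smallest deg-1 vertex = 2, p_6 = 12. Add edge {2,12}. Now deg[2]=0, deg[12]=1.
Step 7: smallest deg-1 vertex = 10, p_7 = 6. Add edge {6,10}. Now deg[10]=0, deg[6]=1.
Step 8: smallest deg-1 vertex = 6, p_8 = 3. Add edge {3,6}. Now deg[6]=0, deg[3]=2.
Step 9: smallest deg-1 vertex = 11, p_9 = 7. Add edge {7,11}. Now deg[11]=0, deg[7]=1.
Step 10: smallest deg-1 vertex = 7, p_10 = 3. Add edge {3,7}. Now deg[7]=0, deg[3]=1.
Final: two remaining deg-1 vertices are 3, 12. Add edge {3,12}.

Answer: 1 9
4 5
5 11
6 8
2 9
2 12
6 10
3 6
7 11
3 7
3 12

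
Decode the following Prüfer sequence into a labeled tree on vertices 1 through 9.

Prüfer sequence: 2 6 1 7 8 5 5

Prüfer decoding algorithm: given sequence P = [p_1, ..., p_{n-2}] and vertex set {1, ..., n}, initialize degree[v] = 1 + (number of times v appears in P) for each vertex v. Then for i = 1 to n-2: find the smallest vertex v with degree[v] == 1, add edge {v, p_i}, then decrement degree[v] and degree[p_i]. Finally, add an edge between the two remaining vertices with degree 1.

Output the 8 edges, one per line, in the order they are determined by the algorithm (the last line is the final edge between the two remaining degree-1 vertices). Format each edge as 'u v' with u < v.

Initial degrees: {1:2, 2:2, 3:1, 4:1, 5:3, 6:2, 7:2, 8:2, 9:1}
Step 1: smallest deg-1 vertex = 3, p_1 = 2. Add edge {2,3}. Now deg[3]=0, deg[2]=1.
Step 2: smallest deg-1 vertex = 2, p_2 = 6. Add edge {2,6}. Now deg[2]=0, deg[6]=1.
Step 3: smallest deg-1 vertex = 4, p_3 = 1. Add edge {1,4}. Now deg[4]=0, deg[1]=1.
Step 4: smallest deg-1 vertex = 1, p_4 = 7. Add edge {1,7}. Now deg[1]=0, deg[7]=1.
Step 5: smallest deg-1 vertex = 6, p_5 = 8. Add edge {6,8}. Now deg[6]=0, deg[8]=1.
Step 6: smallest deg-1 vertex = 7, p_6 = 5. Add edge {5,7}. Now deg[7]=0, deg[5]=2.
Step 7: smallest deg-1 vertex = 8, p_7 = 5. Add edge {5,8}. Now deg[8]=0, deg[5]=1.
Final: two remaining deg-1 vertices are 5, 9. Add edge {5,9}.

Answer: 2 3
2 6
1 4
1 7
6 8
5 7
5 8
5 9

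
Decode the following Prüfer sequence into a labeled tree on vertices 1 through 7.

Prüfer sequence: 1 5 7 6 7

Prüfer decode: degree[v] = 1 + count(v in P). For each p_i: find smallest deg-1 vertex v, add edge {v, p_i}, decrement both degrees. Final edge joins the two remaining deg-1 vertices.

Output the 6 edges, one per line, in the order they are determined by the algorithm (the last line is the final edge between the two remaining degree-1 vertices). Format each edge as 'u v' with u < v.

Answer: 1 2
1 5
3 7
4 6
5 7
6 7

Derivation:
Initial degrees: {1:2, 2:1, 3:1, 4:1, 5:2, 6:2, 7:3}
Step 1: smallest deg-1 vertex = 2, p_1 = 1. Add edge {1,2}. Now deg[2]=0, deg[1]=1.
Step 2: smallest deg-1 vertex = 1, p_2 = 5. Add edge {1,5}. Now deg[1]=0, deg[5]=1.
Step 3: smallest deg-1 vertex = 3, p_3 = 7. Add edge {3,7}. Now deg[3]=0, deg[7]=2.
Step 4: smallest deg-1 vertex = 4, p_4 = 6. Add edge {4,6}. Now deg[4]=0, deg[6]=1.
Step 5: smallest deg-1 vertex = 5, p_5 = 7. Add edge {5,7}. Now deg[5]=0, deg[7]=1.
Final: two remaining deg-1 vertices are 6, 7. Add edge {6,7}.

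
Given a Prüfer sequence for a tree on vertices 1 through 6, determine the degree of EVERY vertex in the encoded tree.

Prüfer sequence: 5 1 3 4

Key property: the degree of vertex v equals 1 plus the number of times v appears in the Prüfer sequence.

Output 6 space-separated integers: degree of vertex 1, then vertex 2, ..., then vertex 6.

Answer: 2 1 2 2 2 1

Derivation:
p_1 = 5: count[5] becomes 1
p_2 = 1: count[1] becomes 1
p_3 = 3: count[3] becomes 1
p_4 = 4: count[4] becomes 1
Degrees (1 + count): deg[1]=1+1=2, deg[2]=1+0=1, deg[3]=1+1=2, deg[4]=1+1=2, deg[5]=1+1=2, deg[6]=1+0=1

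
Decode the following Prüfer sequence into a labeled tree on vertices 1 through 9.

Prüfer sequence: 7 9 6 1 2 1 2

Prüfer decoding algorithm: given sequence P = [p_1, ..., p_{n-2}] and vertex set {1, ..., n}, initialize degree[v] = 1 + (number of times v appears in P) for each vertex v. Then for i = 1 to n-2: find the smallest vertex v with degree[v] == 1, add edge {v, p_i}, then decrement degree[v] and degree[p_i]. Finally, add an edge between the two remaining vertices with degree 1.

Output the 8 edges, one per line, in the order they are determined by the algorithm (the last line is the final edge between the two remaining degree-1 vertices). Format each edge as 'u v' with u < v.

Initial degrees: {1:3, 2:3, 3:1, 4:1, 5:1, 6:2, 7:2, 8:1, 9:2}
Step 1: smallest deg-1 vertex = 3, p_1 = 7. Add edge {3,7}. Now deg[3]=0, deg[7]=1.
Step 2: smallest deg-1 vertex = 4, p_2 = 9. Add edge {4,9}. Now deg[4]=0, deg[9]=1.
Step 3: smallest deg-1 vertex = 5, p_3 = 6. Add edge {5,6}. Now deg[5]=0, deg[6]=1.
Step 4: smallest deg-1 vertex = 6, p_4 = 1. Add edge {1,6}. Now deg[6]=0, deg[1]=2.
Step 5: smallest deg-1 vertex = 7, p_5 = 2. Add edge {2,7}. Now deg[7]=0, deg[2]=2.
Step 6: smallest deg-1 vertex = 8, p_6 = 1. Add edge {1,8}. Now deg[8]=0, deg[1]=1.
Step 7: smallest deg-1 vertex = 1, p_7 = 2. Add edge {1,2}. Now deg[1]=0, deg[2]=1.
Final: two remaining deg-1 vertices are 2, 9. Add edge {2,9}.

Answer: 3 7
4 9
5 6
1 6
2 7
1 8
1 2
2 9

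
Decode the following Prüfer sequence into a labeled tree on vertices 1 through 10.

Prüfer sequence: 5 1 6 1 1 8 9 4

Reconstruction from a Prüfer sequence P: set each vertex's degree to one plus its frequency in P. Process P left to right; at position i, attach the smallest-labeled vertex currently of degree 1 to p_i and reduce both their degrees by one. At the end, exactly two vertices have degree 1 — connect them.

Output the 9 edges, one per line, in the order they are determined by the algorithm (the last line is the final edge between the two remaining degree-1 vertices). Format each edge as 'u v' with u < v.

Answer: 2 5
1 3
5 6
1 6
1 7
1 8
8 9
4 9
4 10

Derivation:
Initial degrees: {1:4, 2:1, 3:1, 4:2, 5:2, 6:2, 7:1, 8:2, 9:2, 10:1}
Step 1: smallest deg-1 vertex = 2, p_1 = 5. Add edge {2,5}. Now deg[2]=0, deg[5]=1.
Step 2: smallest deg-1 vertex = 3, p_2 = 1. Add edge {1,3}. Now deg[3]=0, deg[1]=3.
Step 3: smallest deg-1 vertex = 5, p_3 = 6. Add edge {5,6}. Now deg[5]=0, deg[6]=1.
Step 4: smallest deg-1 vertex = 6, p_4 = 1. Add edge {1,6}. Now deg[6]=0, deg[1]=2.
Step 5: smallest deg-1 vertex = 7, p_5 = 1. Add edge {1,7}. Now deg[7]=0, deg[1]=1.
Step 6: smallest deg-1 vertex = 1, p_6 = 8. Add edge {1,8}. Now deg[1]=0, deg[8]=1.
Step 7: smallest deg-1 vertex = 8, p_7 = 9. Add edge {8,9}. Now deg[8]=0, deg[9]=1.
Step 8: smallest deg-1 vertex = 9, p_8 = 4. Add edge {4,9}. Now deg[9]=0, deg[4]=1.
Final: two remaining deg-1 vertices are 4, 10. Add edge {4,10}.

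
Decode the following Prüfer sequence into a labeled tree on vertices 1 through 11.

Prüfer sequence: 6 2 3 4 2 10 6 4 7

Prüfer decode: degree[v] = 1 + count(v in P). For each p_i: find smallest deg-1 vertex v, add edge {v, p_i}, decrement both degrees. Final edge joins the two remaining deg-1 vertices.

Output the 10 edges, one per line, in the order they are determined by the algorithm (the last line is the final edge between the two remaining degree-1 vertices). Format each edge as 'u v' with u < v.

Answer: 1 6
2 5
3 8
3 4
2 9
2 10
6 10
4 6
4 7
7 11

Derivation:
Initial degrees: {1:1, 2:3, 3:2, 4:3, 5:1, 6:3, 7:2, 8:1, 9:1, 10:2, 11:1}
Step 1: smallest deg-1 vertex = 1, p_1 = 6. Add edge {1,6}. Now deg[1]=0, deg[6]=2.
Step 2: smallest deg-1 vertex = 5, p_2 = 2. Add edge {2,5}. Now deg[5]=0, deg[2]=2.
Step 3: smallest deg-1 vertex = 8, p_3 = 3. Add edge {3,8}. Now deg[8]=0, deg[3]=1.
Step 4: smallest deg-1 vertex = 3, p_4 = 4. Add edge {3,4}. Now deg[3]=0, deg[4]=2.
Step 5: smallest deg-1 vertex = 9, p_5 = 2. Add edge {2,9}. Now deg[9]=0, deg[2]=1.
Step 6: smallest deg-1 vertex = 2, p_6 = 10. Add edge {2,10}. Now deg[2]=0, deg[10]=1.
Step 7: smallest deg-1 vertex = 10, p_7 = 6. Add edge {6,10}. Now deg[10]=0, deg[6]=1.
Step 8: smallest deg-1 vertex = 6, p_8 = 4. Add edge {4,6}. Now deg[6]=0, deg[4]=1.
Step 9: smallest deg-1 vertex = 4, p_9 = 7. Add edge {4,7}. Now deg[4]=0, deg[7]=1.
Final: two remaining deg-1 vertices are 7, 11. Add edge {7,11}.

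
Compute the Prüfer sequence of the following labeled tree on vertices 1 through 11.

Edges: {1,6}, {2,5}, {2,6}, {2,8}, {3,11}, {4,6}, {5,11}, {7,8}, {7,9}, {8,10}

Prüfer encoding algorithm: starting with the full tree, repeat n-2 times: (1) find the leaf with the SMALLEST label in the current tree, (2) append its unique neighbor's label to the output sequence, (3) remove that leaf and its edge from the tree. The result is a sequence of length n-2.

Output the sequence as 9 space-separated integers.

Answer: 6 11 6 2 7 8 8 2 5

Derivation:
Step 1: leaves = {1,3,4,9,10}. Remove smallest leaf 1, emit neighbor 6.
Step 2: leaves = {3,4,9,10}. Remove smallest leaf 3, emit neighbor 11.
Step 3: leaves = {4,9,10,11}. Remove smallest leaf 4, emit neighbor 6.
Step 4: leaves = {6,9,10,11}. Remove smallest leaf 6, emit neighbor 2.
Step 5: leaves = {9,10,11}. Remove smallest leaf 9, emit neighbor 7.
Step 6: leaves = {7,10,11}. Remove smallest leaf 7, emit neighbor 8.
Step 7: leaves = {10,11}. Remove smallest leaf 10, emit neighbor 8.
Step 8: leaves = {8,11}. Remove smallest leaf 8, emit neighbor 2.
Step 9: leaves = {2,11}. Remove smallest leaf 2, emit neighbor 5.
Done: 2 vertices remain (5, 11). Sequence = [6 11 6 2 7 8 8 2 5]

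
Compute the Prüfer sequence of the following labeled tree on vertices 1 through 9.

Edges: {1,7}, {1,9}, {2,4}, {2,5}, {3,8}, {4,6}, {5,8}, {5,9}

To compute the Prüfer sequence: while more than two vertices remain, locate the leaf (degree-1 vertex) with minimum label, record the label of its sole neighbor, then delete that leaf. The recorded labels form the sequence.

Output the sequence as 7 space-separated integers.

Step 1: leaves = {3,6,7}. Remove smallest leaf 3, emit neighbor 8.
Step 2: leaves = {6,7,8}. Remove smallest leaf 6, emit neighbor 4.
Step 3: leaves = {4,7,8}. Remove smallest leaf 4, emit neighbor 2.
Step 4: leaves = {2,7,8}. Remove smallest leaf 2, emit neighbor 5.
Step 5: leaves = {7,8}. Remove smallest leaf 7, emit neighbor 1.
Step 6: leaves = {1,8}. Remove smallest leaf 1, emit neighbor 9.
Step 7: leaves = {8,9}. Remove smallest leaf 8, emit neighbor 5.
Done: 2 vertices remain (5, 9). Sequence = [8 4 2 5 1 9 5]

Answer: 8 4 2 5 1 9 5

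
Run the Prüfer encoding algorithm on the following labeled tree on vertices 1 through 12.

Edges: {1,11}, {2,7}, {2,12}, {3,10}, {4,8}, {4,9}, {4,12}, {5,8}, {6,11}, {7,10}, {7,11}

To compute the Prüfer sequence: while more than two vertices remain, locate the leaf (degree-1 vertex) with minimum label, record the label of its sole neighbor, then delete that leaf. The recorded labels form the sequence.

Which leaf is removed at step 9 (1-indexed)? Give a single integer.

Answer: 11

Derivation:
Step 1: current leaves = {1,3,5,6,9}. Remove leaf 1 (neighbor: 11).
Step 2: current leaves = {3,5,6,9}. Remove leaf 3 (neighbor: 10).
Step 3: current leaves = {5,6,9,10}. Remove leaf 5 (neighbor: 8).
Step 4: current leaves = {6,8,9,10}. Remove leaf 6 (neighbor: 11).
Step 5: current leaves = {8,9,10,11}. Remove leaf 8 (neighbor: 4).
Step 6: current leaves = {9,10,11}. Remove leaf 9 (neighbor: 4).
Step 7: current leaves = {4,10,11}. Remove leaf 4 (neighbor: 12).
Step 8: current leaves = {10,11,12}. Remove leaf 10 (neighbor: 7).
Step 9: current leaves = {11,12}. Remove leaf 11 (neighbor: 7).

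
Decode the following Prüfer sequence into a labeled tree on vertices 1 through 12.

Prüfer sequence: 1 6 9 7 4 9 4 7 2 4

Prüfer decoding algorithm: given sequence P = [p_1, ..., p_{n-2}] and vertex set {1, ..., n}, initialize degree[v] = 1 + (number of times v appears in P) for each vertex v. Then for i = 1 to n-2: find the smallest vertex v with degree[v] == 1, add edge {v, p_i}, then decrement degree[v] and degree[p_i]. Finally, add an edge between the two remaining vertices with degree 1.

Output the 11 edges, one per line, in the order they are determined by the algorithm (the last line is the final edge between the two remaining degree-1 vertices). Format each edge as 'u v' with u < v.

Answer: 1 3
1 6
5 9
6 7
4 8
9 10
4 9
7 11
2 7
2 4
4 12

Derivation:
Initial degrees: {1:2, 2:2, 3:1, 4:4, 5:1, 6:2, 7:3, 8:1, 9:3, 10:1, 11:1, 12:1}
Step 1: smallest deg-1 vertex = 3, p_1 = 1. Add edge {1,3}. Now deg[3]=0, deg[1]=1.
Step 2: smallest deg-1 vertex = 1, p_2 = 6. Add edge {1,6}. Now deg[1]=0, deg[6]=1.
Step 3: smallest deg-1 vertex = 5, p_3 = 9. Add edge {5,9}. Now deg[5]=0, deg[9]=2.
Step 4: smallest deg-1 vertex = 6, p_4 = 7. Add edge {6,7}. Now deg[6]=0, deg[7]=2.
Step 5: smallest deg-1 vertex = 8, p_5 = 4. Add edge {4,8}. Now deg[8]=0, deg[4]=3.
Step 6: smallest deg-1 vertex = 10, p_6 = 9. Add edge {9,10}. Now deg[10]=0, deg[9]=1.
Step 7: smallest deg-1 vertex = 9, p_7 = 4. Add edge {4,9}. Now deg[9]=0, deg[4]=2.
Step 8: smallest deg-1 vertex = 11, p_8 = 7. Add edge {7,11}. Now deg[11]=0, deg[7]=1.
Step 9: smallest deg-1 vertex = 7, p_9 = 2. Add edge {2,7}. Now deg[7]=0, deg[2]=1.
Step 10: smallest deg-1 vertex = 2, p_10 = 4. Add edge {2,4}. Now deg[2]=0, deg[4]=1.
Final: two remaining deg-1 vertices are 4, 12. Add edge {4,12}.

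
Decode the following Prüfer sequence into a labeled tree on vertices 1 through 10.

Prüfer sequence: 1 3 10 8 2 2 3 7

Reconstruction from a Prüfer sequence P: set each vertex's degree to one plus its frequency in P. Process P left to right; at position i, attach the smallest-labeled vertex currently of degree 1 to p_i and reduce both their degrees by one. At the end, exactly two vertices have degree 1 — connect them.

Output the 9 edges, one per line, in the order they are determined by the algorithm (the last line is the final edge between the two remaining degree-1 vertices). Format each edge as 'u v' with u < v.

Answer: 1 4
1 3
5 10
6 8
2 8
2 9
2 3
3 7
7 10

Derivation:
Initial degrees: {1:2, 2:3, 3:3, 4:1, 5:1, 6:1, 7:2, 8:2, 9:1, 10:2}
Step 1: smallest deg-1 vertex = 4, p_1 = 1. Add edge {1,4}. Now deg[4]=0, deg[1]=1.
Step 2: smallest deg-1 vertex = 1, p_2 = 3. Add edge {1,3}. Now deg[1]=0, deg[3]=2.
Step 3: smallest deg-1 vertex = 5, p_3 = 10. Add edge {5,10}. Now deg[5]=0, deg[10]=1.
Step 4: smallest deg-1 vertex = 6, p_4 = 8. Add edge {6,8}. Now deg[6]=0, deg[8]=1.
Step 5: smallest deg-1 vertex = 8, p_5 = 2. Add edge {2,8}. Now deg[8]=0, deg[2]=2.
Step 6: smallest deg-1 vertex = 9, p_6 = 2. Add edge {2,9}. Now deg[9]=0, deg[2]=1.
Step 7: smallest deg-1 vertex = 2, p_7 = 3. Add edge {2,3}. Now deg[2]=0, deg[3]=1.
Step 8: smallest deg-1 vertex = 3, p_8 = 7. Add edge {3,7}. Now deg[3]=0, deg[7]=1.
Final: two remaining deg-1 vertices are 7, 10. Add edge {7,10}.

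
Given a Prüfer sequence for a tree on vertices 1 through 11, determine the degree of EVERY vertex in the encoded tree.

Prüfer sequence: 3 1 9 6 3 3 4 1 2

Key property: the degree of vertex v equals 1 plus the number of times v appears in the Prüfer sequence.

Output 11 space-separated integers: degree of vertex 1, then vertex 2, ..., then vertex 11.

p_1 = 3: count[3] becomes 1
p_2 = 1: count[1] becomes 1
p_3 = 9: count[9] becomes 1
p_4 = 6: count[6] becomes 1
p_5 = 3: count[3] becomes 2
p_6 = 3: count[3] becomes 3
p_7 = 4: count[4] becomes 1
p_8 = 1: count[1] becomes 2
p_9 = 2: count[2] becomes 1
Degrees (1 + count): deg[1]=1+2=3, deg[2]=1+1=2, deg[3]=1+3=4, deg[4]=1+1=2, deg[5]=1+0=1, deg[6]=1+1=2, deg[7]=1+0=1, deg[8]=1+0=1, deg[9]=1+1=2, deg[10]=1+0=1, deg[11]=1+0=1

Answer: 3 2 4 2 1 2 1 1 2 1 1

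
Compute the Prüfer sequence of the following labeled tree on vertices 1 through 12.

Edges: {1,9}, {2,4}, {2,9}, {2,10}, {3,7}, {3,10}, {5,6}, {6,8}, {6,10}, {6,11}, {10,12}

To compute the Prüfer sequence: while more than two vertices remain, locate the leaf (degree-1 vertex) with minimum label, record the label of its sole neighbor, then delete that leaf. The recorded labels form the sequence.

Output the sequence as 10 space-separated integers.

Step 1: leaves = {1,4,5,7,8,11,12}. Remove smallest leaf 1, emit neighbor 9.
Step 2: leaves = {4,5,7,8,9,11,12}. Remove smallest leaf 4, emit neighbor 2.
Step 3: leaves = {5,7,8,9,11,12}. Remove smallest leaf 5, emit neighbor 6.
Step 4: leaves = {7,8,9,11,12}. Remove smallest leaf 7, emit neighbor 3.
Step 5: leaves = {3,8,9,11,12}. Remove smallest leaf 3, emit neighbor 10.
Step 6: leaves = {8,9,11,12}. Remove smallest leaf 8, emit neighbor 6.
Step 7: leaves = {9,11,12}. Remove smallest leaf 9, emit neighbor 2.
Step 8: leaves = {2,11,12}. Remove smallest leaf 2, emit neighbor 10.
Step 9: leaves = {11,12}. Remove smallest leaf 11, emit neighbor 6.
Step 10: leaves = {6,12}. Remove smallest leaf 6, emit neighbor 10.
Done: 2 vertices remain (10, 12). Sequence = [9 2 6 3 10 6 2 10 6 10]

Answer: 9 2 6 3 10 6 2 10 6 10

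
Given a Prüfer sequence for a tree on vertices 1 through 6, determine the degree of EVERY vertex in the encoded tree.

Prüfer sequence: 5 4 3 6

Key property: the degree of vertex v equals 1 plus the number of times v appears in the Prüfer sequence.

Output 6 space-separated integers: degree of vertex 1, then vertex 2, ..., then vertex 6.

p_1 = 5: count[5] becomes 1
p_2 = 4: count[4] becomes 1
p_3 = 3: count[3] becomes 1
p_4 = 6: count[6] becomes 1
Degrees (1 + count): deg[1]=1+0=1, deg[2]=1+0=1, deg[3]=1+1=2, deg[4]=1+1=2, deg[5]=1+1=2, deg[6]=1+1=2

Answer: 1 1 2 2 2 2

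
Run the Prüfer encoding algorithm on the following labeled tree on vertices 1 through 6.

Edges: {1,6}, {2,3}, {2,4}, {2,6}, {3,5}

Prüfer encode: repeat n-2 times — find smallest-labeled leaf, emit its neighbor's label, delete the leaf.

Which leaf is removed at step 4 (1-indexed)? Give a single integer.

Step 1: current leaves = {1,4,5}. Remove leaf 1 (neighbor: 6).
Step 2: current leaves = {4,5,6}. Remove leaf 4 (neighbor: 2).
Step 3: current leaves = {5,6}. Remove leaf 5 (neighbor: 3).
Step 4: current leaves = {3,6}. Remove leaf 3 (neighbor: 2).

Answer: 3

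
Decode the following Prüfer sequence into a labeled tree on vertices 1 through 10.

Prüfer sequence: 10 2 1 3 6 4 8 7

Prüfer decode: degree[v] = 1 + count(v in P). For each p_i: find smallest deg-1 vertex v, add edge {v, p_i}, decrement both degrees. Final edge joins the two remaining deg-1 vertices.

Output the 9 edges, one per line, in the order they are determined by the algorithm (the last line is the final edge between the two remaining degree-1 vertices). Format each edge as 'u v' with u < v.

Initial degrees: {1:2, 2:2, 3:2, 4:2, 5:1, 6:2, 7:2, 8:2, 9:1, 10:2}
Step 1: smallest deg-1 vertex = 5, p_1 = 10. Add edge {5,10}. Now deg[5]=0, deg[10]=1.
Step 2: smallest deg-1 vertex = 9, p_2 = 2. Add edge {2,9}. Now deg[9]=0, deg[2]=1.
Step 3: smallest deg-1 vertex = 2, p_3 = 1. Add edge {1,2}. Now deg[2]=0, deg[1]=1.
Step 4: smallest deg-1 vertex = 1, p_4 = 3. Add edge {1,3}. Now deg[1]=0, deg[3]=1.
Step 5: smallest deg-1 vertex = 3, p_5 = 6. Add edge {3,6}. Now deg[3]=0, deg[6]=1.
Step 6: smallest deg-1 vertex = 6, p_6 = 4. Add edge {4,6}. Now deg[6]=0, deg[4]=1.
Step 7: smallest deg-1 vertex = 4, p_7 = 8. Add edge {4,8}. Now deg[4]=0, deg[8]=1.
Step 8: smallest deg-1 vertex = 8, p_8 = 7. Add edge {7,8}. Now deg[8]=0, deg[7]=1.
Final: two remaining deg-1 vertices are 7, 10. Add edge {7,10}.

Answer: 5 10
2 9
1 2
1 3
3 6
4 6
4 8
7 8
7 10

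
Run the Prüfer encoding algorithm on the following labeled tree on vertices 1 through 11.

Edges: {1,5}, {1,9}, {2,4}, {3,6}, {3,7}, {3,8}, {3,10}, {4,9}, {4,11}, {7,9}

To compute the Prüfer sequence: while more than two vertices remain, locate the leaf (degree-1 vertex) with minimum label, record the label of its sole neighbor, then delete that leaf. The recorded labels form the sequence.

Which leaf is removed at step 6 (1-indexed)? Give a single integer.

Answer: 10

Derivation:
Step 1: current leaves = {2,5,6,8,10,11}. Remove leaf 2 (neighbor: 4).
Step 2: current leaves = {5,6,8,10,11}. Remove leaf 5 (neighbor: 1).
Step 3: current leaves = {1,6,8,10,11}. Remove leaf 1 (neighbor: 9).
Step 4: current leaves = {6,8,10,11}. Remove leaf 6 (neighbor: 3).
Step 5: current leaves = {8,10,11}. Remove leaf 8 (neighbor: 3).
Step 6: current leaves = {10,11}. Remove leaf 10 (neighbor: 3).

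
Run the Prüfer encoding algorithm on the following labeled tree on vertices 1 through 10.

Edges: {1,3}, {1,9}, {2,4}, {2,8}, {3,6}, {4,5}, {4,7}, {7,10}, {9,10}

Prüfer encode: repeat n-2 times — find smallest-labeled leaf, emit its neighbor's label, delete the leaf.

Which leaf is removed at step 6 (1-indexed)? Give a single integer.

Step 1: current leaves = {5,6,8}. Remove leaf 5 (neighbor: 4).
Step 2: current leaves = {6,8}. Remove leaf 6 (neighbor: 3).
Step 3: current leaves = {3,8}. Remove leaf 3 (neighbor: 1).
Step 4: current leaves = {1,8}. Remove leaf 1 (neighbor: 9).
Step 5: current leaves = {8,9}. Remove leaf 8 (neighbor: 2).
Step 6: current leaves = {2,9}. Remove leaf 2 (neighbor: 4).

Answer: 2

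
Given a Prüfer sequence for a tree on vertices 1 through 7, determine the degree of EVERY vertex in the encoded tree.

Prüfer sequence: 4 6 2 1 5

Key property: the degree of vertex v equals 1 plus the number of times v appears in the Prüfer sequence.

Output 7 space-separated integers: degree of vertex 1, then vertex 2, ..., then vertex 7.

p_1 = 4: count[4] becomes 1
p_2 = 6: count[6] becomes 1
p_3 = 2: count[2] becomes 1
p_4 = 1: count[1] becomes 1
p_5 = 5: count[5] becomes 1
Degrees (1 + count): deg[1]=1+1=2, deg[2]=1+1=2, deg[3]=1+0=1, deg[4]=1+1=2, deg[5]=1+1=2, deg[6]=1+1=2, deg[7]=1+0=1

Answer: 2 2 1 2 2 2 1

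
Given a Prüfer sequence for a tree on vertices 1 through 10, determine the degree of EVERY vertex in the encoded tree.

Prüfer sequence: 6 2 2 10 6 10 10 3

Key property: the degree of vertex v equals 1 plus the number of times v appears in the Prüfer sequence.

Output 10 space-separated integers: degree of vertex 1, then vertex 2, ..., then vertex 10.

Answer: 1 3 2 1 1 3 1 1 1 4

Derivation:
p_1 = 6: count[6] becomes 1
p_2 = 2: count[2] becomes 1
p_3 = 2: count[2] becomes 2
p_4 = 10: count[10] becomes 1
p_5 = 6: count[6] becomes 2
p_6 = 10: count[10] becomes 2
p_7 = 10: count[10] becomes 3
p_8 = 3: count[3] becomes 1
Degrees (1 + count): deg[1]=1+0=1, deg[2]=1+2=3, deg[3]=1+1=2, deg[4]=1+0=1, deg[5]=1+0=1, deg[6]=1+2=3, deg[7]=1+0=1, deg[8]=1+0=1, deg[9]=1+0=1, deg[10]=1+3=4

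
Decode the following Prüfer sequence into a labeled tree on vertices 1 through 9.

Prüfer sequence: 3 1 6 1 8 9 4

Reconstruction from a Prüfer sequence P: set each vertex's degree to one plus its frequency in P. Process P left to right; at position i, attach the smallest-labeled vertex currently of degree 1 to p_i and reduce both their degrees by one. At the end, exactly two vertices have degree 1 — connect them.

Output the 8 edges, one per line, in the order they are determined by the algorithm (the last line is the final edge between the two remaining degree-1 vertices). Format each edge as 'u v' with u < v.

Answer: 2 3
1 3
5 6
1 6
1 8
7 9
4 8
4 9

Derivation:
Initial degrees: {1:3, 2:1, 3:2, 4:2, 5:1, 6:2, 7:1, 8:2, 9:2}
Step 1: smallest deg-1 vertex = 2, p_1 = 3. Add edge {2,3}. Now deg[2]=0, deg[3]=1.
Step 2: smallest deg-1 vertex = 3, p_2 = 1. Add edge {1,3}. Now deg[3]=0, deg[1]=2.
Step 3: smallest deg-1 vertex = 5, p_3 = 6. Add edge {5,6}. Now deg[5]=0, deg[6]=1.
Step 4: smallest deg-1 vertex = 6, p_4 = 1. Add edge {1,6}. Now deg[6]=0, deg[1]=1.
Step 5: smallest deg-1 vertex = 1, p_5 = 8. Add edge {1,8}. Now deg[1]=0, deg[8]=1.
Step 6: smallest deg-1 vertex = 7, p_6 = 9. Add edge {7,9}. Now deg[7]=0, deg[9]=1.
Step 7: smallest deg-1 vertex = 8, p_7 = 4. Add edge {4,8}. Now deg[8]=0, deg[4]=1.
Final: two remaining deg-1 vertices are 4, 9. Add edge {4,9}.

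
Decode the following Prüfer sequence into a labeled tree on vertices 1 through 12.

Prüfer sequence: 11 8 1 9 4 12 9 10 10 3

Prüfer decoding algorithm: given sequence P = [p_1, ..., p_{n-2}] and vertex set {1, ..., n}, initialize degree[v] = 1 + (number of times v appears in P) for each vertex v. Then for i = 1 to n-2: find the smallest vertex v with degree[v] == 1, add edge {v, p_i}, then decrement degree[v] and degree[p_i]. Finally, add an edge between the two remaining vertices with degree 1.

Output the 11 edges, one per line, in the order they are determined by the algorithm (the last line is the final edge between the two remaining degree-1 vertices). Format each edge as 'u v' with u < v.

Initial degrees: {1:2, 2:1, 3:2, 4:2, 5:1, 6:1, 7:1, 8:2, 9:3, 10:3, 11:2, 12:2}
Step 1: smallest deg-1 vertex = 2, p_1 = 11. Add edge {2,11}. Now deg[2]=0, deg[11]=1.
Step 2: smallest deg-1 vertex = 5, p_2 = 8. Add edge {5,8}. Now deg[5]=0, deg[8]=1.
Step 3: smallest deg-1 vertex = 6, p_3 = 1. Add edge {1,6}. Now deg[6]=0, deg[1]=1.
Step 4: smallest deg-1 vertex = 1, p_4 = 9. Add edge {1,9}. Now deg[1]=0, deg[9]=2.
Step 5: smallest deg-1 vertex = 7, p_5 = 4. Add edge {4,7}. Now deg[7]=0, deg[4]=1.
Step 6: smallest deg-1 vertex = 4, p_6 = 12. Add edge {4,12}. Now deg[4]=0, deg[12]=1.
Step 7: smallest deg-1 vertex = 8, p_7 = 9. Add edge {8,9}. Now deg[8]=0, deg[9]=1.
Step 8: smallest deg-1 vertex = 9, p_8 = 10. Add edge {9,10}. Now deg[9]=0, deg[10]=2.
Step 9: smallest deg-1 vertex = 11, p_9 = 10. Add edge {10,11}. Now deg[11]=0, deg[10]=1.
Step 10: smallest deg-1 vertex = 10, p_10 = 3. Add edge {3,10}. Now deg[10]=0, deg[3]=1.
Final: two remaining deg-1 vertices are 3, 12. Add edge {3,12}.

Answer: 2 11
5 8
1 6
1 9
4 7
4 12
8 9
9 10
10 11
3 10
3 12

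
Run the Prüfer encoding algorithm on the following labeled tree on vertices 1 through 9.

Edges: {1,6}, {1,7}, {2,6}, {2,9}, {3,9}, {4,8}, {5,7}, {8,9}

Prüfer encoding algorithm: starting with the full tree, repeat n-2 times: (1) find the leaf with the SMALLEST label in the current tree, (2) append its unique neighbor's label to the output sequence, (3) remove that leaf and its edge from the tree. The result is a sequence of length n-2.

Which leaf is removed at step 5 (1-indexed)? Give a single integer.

Answer: 1

Derivation:
Step 1: current leaves = {3,4,5}. Remove leaf 3 (neighbor: 9).
Step 2: current leaves = {4,5}. Remove leaf 4 (neighbor: 8).
Step 3: current leaves = {5,8}. Remove leaf 5 (neighbor: 7).
Step 4: current leaves = {7,8}. Remove leaf 7 (neighbor: 1).
Step 5: current leaves = {1,8}. Remove leaf 1 (neighbor: 6).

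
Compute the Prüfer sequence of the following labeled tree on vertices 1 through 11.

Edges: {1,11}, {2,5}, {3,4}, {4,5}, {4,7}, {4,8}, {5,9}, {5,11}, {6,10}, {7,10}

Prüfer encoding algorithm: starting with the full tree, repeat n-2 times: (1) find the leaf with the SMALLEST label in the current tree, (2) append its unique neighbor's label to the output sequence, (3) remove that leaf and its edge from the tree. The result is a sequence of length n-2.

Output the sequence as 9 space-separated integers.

Step 1: leaves = {1,2,3,6,8,9}. Remove smallest leaf 1, emit neighbor 11.
Step 2: leaves = {2,3,6,8,9,11}. Remove smallest leaf 2, emit neighbor 5.
Step 3: leaves = {3,6,8,9,11}. Remove smallest leaf 3, emit neighbor 4.
Step 4: leaves = {6,8,9,11}. Remove smallest leaf 6, emit neighbor 10.
Step 5: leaves = {8,9,10,11}. Remove smallest leaf 8, emit neighbor 4.
Step 6: leaves = {9,10,11}. Remove smallest leaf 9, emit neighbor 5.
Step 7: leaves = {10,11}. Remove smallest leaf 10, emit neighbor 7.
Step 8: leaves = {7,11}. Remove smallest leaf 7, emit neighbor 4.
Step 9: leaves = {4,11}. Remove smallest leaf 4, emit neighbor 5.
Done: 2 vertices remain (5, 11). Sequence = [11 5 4 10 4 5 7 4 5]

Answer: 11 5 4 10 4 5 7 4 5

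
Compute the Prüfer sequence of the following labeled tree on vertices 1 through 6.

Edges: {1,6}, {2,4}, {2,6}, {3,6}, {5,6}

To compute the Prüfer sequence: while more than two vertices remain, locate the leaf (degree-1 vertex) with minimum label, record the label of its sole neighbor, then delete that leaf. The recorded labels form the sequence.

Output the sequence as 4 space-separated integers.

Step 1: leaves = {1,3,4,5}. Remove smallest leaf 1, emit neighbor 6.
Step 2: leaves = {3,4,5}. Remove smallest leaf 3, emit neighbor 6.
Step 3: leaves = {4,5}. Remove smallest leaf 4, emit neighbor 2.
Step 4: leaves = {2,5}. Remove smallest leaf 2, emit neighbor 6.
Done: 2 vertices remain (5, 6). Sequence = [6 6 2 6]

Answer: 6 6 2 6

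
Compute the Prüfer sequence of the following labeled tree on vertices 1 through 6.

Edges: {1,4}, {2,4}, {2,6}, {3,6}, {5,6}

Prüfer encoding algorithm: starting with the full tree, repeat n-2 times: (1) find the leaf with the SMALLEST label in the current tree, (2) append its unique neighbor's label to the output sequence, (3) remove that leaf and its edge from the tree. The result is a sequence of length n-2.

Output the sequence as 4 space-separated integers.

Step 1: leaves = {1,3,5}. Remove smallest leaf 1, emit neighbor 4.
Step 2: leaves = {3,4,5}. Remove smallest leaf 3, emit neighbor 6.
Step 3: leaves = {4,5}. Remove smallest leaf 4, emit neighbor 2.
Step 4: leaves = {2,5}. Remove smallest leaf 2, emit neighbor 6.
Done: 2 vertices remain (5, 6). Sequence = [4 6 2 6]

Answer: 4 6 2 6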